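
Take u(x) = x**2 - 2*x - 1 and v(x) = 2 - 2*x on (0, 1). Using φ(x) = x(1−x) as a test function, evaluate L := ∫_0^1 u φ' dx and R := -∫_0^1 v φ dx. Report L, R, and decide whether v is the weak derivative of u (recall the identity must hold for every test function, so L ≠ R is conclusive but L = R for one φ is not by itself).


LHS = 1/6, RHS = -1/6. No, v is not the weak derivative of u.

u(x) = x**2 - 2*x - 1, classical derivative u'(x) = 2*x - 2.
φ(x) = x(1−x), so φ'(x) = 1 - 2*x.
Note φ(0) = φ(1) = 0, so the boundary term u·φ vanishes.
LHS = ∫_0^1 u(x) φ'(x) dx = ∫_0^1 (-2*x^3 + 5*x^2 - 1) dx. Term by term:
  ∫_0^1 -2*x^3 dx = -1/2;  ∫_0^1 5*x^2 dx = 5/3;  ∫_0^1 -1 dx = -1.
Sum: -1/2 + 5/3 − 1 = 1/6.
So LHS = 1/6.
∫_0^1 v(x) φ(x) dx = ∫_0^1 (2*x^3 - 4*x^2 + 2*x) dx. Term by term:
  ∫_0^1 2*x^3 dx = 1/2;  ∫_0^1 -4*x^2 dx = -4/3;  ∫_0^1 2*x dx = 1.
Sum: 1/2 − 4/3 + 1 = 1/6.
So RHS = -∫_0^1 v(x) φ(x) dx = -1/6.
LHS − RHS = 1/3 ≠ 0, so the identity fails.
(For a valid weak derivative the identity must hold for EVERY test function, in particular this one. The failure shows v is NOT the weak derivative of u.)
Correct weak derivative would be u'(x) = 2*x - 2.


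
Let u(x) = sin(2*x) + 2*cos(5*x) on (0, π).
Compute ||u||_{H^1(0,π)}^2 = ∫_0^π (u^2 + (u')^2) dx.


||u||_{H^1(0,π)}^2 = -416/21 + 109*π/2

u'(x) = -10*sin(5*x) + 2*cos(2*x).
Expand u² and (u')² and integrate term by term on (0, π), using: for integers n ≥ 1, ∫_0^π sin²(nx) dx = ∫_0^π cos²(nx) dx = π/2; for n ≠ n', ∫_0^π sin(nx)sin(n'x) dx = ∫_0^π cos(nx)cos(n'x) dx = 0; and by product-to-sum, ∫_0^π sin(nx)cos(n'x) dx = ½∫_0^π [sin((n+n')x) + sin((n−n')x)] dx, which is 0 when n+n' is even and 2n/(n²−n'²) when n+n' is odd (it need not vanish on (0, π)).
  u² squared terms: (2)²·∫cos(5x)² dx = 4·π/2 = 2*π;  (1)²·∫sin(2x)² dx = 1·π/2 = π/2.
  u² cross terms: 2·(2)·(1)·∫cos(5x)·sin(2x) dx = 4·(-4/21) = -16/21.
  So ∫_0^π u² dx = 2*π + π/2 − 16/21 = -16/21 + 5*π/2.
  (u')² squared terms: (-10)²·∫sin(5x)² dx = 100·π/2 = 50*π;  (2)²·∫cos(2x)² dx = 4·π/2 = 2*π.
  (u')² cross terms: 2·(-10)·(2)·∫sin(5x)·cos(2x) dx = -40·(10/21) = -400/21.
  So ∫_0^π (u')² dx = 50*π + 2*π − 400/21 = -400/21 + 52*π.
||u||_{H^1}^2 = (-16/21 + 5*π/2) + (-400/21 + 52*π) = -416/21 + 109*π/2.


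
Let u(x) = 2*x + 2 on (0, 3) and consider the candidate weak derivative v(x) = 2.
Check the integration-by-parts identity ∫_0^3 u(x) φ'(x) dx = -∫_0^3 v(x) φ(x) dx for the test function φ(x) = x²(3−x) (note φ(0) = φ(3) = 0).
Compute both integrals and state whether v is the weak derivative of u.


LHS = -27/2, RHS = -27/2. Yes, v = u' weakly.

u(x) = 2*x + 2, classical derivative u'(x) = 2.
φ(x) = x²(3−x), so φ'(x) = 3*x*(2 - x).
Note φ(0) = φ(3) = 0, so the boundary term u·φ vanishes.
LHS = ∫_0^3 u(x) φ'(x) dx = ∫_0^3 (-6*x^3 + 6*x^2 + 12*x) dx. Term by term:
  ∫_0^3 -6*x^3 dx = -243/2;  ∫_0^3 6*x^2 dx = 54;  ∫_0^3 12*x dx = 54.
Sum: -243/2 + 54 + 54 = -27/2.
So LHS = -27/2.
∫_0^3 v(x) φ(x) dx = ∫_0^3 (-2*x^3 + 6*x^2) dx. Term by term:
  ∫_0^3 -2*x^3 dx = -81/2;  ∫_0^3 6*x^2 dx = 54.
Sum: -81/2 + 54 = 27/2.
So RHS = -∫_0^3 v(x) φ(x) dx = -27/2.
LHS = RHS, so the identity holds for this test φ.
Moreover u is smooth here and v(x) = u'(x) = 2 pointwise, so the identity holds for every test function. Hence v is the weak derivative of u.


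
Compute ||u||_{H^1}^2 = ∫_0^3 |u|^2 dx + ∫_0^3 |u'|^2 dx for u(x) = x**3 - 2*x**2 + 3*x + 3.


||u||_{H^1}^2 = 31383/70

The H^1 norm (squared) on an interval (0, L) is
  ||u||_{H^1}^2 = ∫_0^L u(x)^2 dx + ∫_0^L u'(x)^2 dx.
Compute u'(x) = 3*x**2 - 4*x + 3.
Then u(x)^2 = x**6 - 4*x**5 + 10*x**4 - 6*x**3 - 3*x**2 + 18*x + 9 and u'(x)^2 = 9*x**4 - 24*x**3 + 34*x**2 - 24*x + 9.
Integrate each monomial from 0 to 3 using ∫_0^3 c·x^n dx = c·3^(n+1)/(n+1):
  ∫_0^3 u(x)^2 dx = ∫_0^3 (x^6 - 4*x^5 + 10*x^4 - 6*x^3 - 3*x^2 + 18*x + 9) dx. Term by term:
    ∫_0^3 x^6 dx = 2187/7;  ∫_0^3 -4*x^5 dx = -486;  ∫_0^3 10*x^4 dx = 486;
    ∫_0^3 -6*x^3 dx = -243/2;  ∫_0^3 -3*x^2 dx = -27;  ∫_0^3 18*x dx = 81;
    ∫_0^3 9 dx = 27.
  Sum: 2187/7 − 486 + 486 − 243/2 − 27 + 81 + 27 = 3807/14.
  ∫_0^3 u'(x)^2 dx = ∫_0^3 (9*x^4 - 24*x^3 + 34*x^2 - 24*x + 9) dx. Term by term:
    ∫_0^3 9*x^4 dx = 2187/5;  ∫_0^3 -24*x^3 dx = -486;  ∫_0^3 34*x^2 dx = 306;
    ∫_0^3 -24*x dx = -108;  ∫_0^3 9 dx = 27.
  Sum: 2187/5 − 486 + 306 − 108 + 27 = 882/5.
Adding: ||u||_{H^1}^2 = 3807/14 + 882/5 = 31383/70.


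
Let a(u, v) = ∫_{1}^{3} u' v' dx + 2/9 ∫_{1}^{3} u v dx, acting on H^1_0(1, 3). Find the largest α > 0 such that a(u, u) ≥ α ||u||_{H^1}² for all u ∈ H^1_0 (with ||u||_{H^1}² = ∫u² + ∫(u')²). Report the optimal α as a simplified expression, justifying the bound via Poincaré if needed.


α = (8/9 + π^2)/(4 + π^2)

Coercivity of a(·,·) on H^1_0(1, 3) means a(u, u) ≥ α ||u||_{H^1}² for every u ∈ H^1_0.
The interval has length L = 2, and Poincaré/coercivity depend only on L. Here a(u, u) = ∫(u')² + (2/9)·∫u².
Here 0 < c = 2/9 < 1. The condition a(u,u) ≥ α||u||_{H^1}² reads (1−α)∫(u')² ≥ (α−c)∫u². Any admissible α is ≤ 1 (rapidly oscillating u have ∫u²/∫(u')² → 0), and α = 1 would force 0 ≥ (1−c)∫u², impossible since c < 1; so 1−α > 0. By the sharp Poincaré inequality on H^1_0 of an interval of length L, ∫(u')² ≥ (π/L)²∫u² with equality for the first sine mode sin(π(x−x₀)/L) (x₀ the left endpoint), so the inequality holds for all u iff (1−α)(π/L)² ≥ α − c, i.e. α ≤ ((π/L)² + c)/((π/L)² + 1) = (1 + c(L/π)²)/(1 + (L/π)²). With (π/L)² = π^2/4 and c = 2/9, the largest admissible constant is α = ((π/L)² + c)/((π/L)² + 1).
Simplifying, α = (8/9 + π^2)/(4 + π^2).


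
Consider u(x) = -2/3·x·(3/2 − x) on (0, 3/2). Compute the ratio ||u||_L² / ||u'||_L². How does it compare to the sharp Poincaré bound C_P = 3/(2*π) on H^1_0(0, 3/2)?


||u||_L² / ||u'||_L² = 3*sqrt(10)/20 < C_P = 3/(2*π).

u(x) = -2/3·x·(3/2 − x), so u'(x) = 4*x/3 - 1.
u(x) = -2/3·x·(3/2 − x) vanishes at x = 0 and x = 3/2, so u ∈ H^1_0(0, 3/2). Differentiate via the product rule and integrate the resulting polynomials term by term.
  ∫_0^3/2 u² dx = ∫_0^3/2 (4*x^4/9 - 4*x^3/3 + x^2) dx. Term by term:
    ∫_0^3/2 4*x^4/9 dx = 27/40;  ∫_0^3/2 -4*x^3/3 dx = -27/16;  ∫_0^3/2 x^2 dx = 9/8.
  Sum: 27/40 − 27/16 + 9/8 = 9/80.
  ∫_0^3/2 (u')² dx = ∫_0^3/2 (16*x^2/9 - 8*x/3 + 1) dx. Term by term:
    ∫_0^3/2 16*x^2/9 dx = 2;  ∫_0^3/2 -8*x/3 dx = -3;  ∫_0^3/2 1 dx = 3/2.
  Sum: 2 − 3 + 3/2 = 1/2.
∫_0^3/2 u² dx = 9/80, so ||u||_L² = 3*sqrt(5)/20.
∫_0^3/2 (u')² dx = 1/2, so ||u'||_L² = sqrt(2)/2.
Ratio ||u||_L² / ||u'||_L² = 3*sqrt(10)/20.
Sharp Poincaré constant on H^1_0(0, 3/2) is C_P = L/π = 3/(2*π), achieved by sin(2*π/3·x).
A polynomial bump cannot attain the sharp Poincaré constant (only the first sine eigenfunction does), so the ratio is strictly less than C_P, consistent with ||u||_L² ≤ C_P ||u'||_L².


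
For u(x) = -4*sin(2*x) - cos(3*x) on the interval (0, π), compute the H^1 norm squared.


||u||_{H^1(0,π)}^2 = -64 + 45*π

u'(x) = 3*sin(3*x) - 8*cos(2*x).
Expand u² and (u')² and integrate term by term on (0, π), using: for integers n ≥ 1, ∫_0^π sin²(nx) dx = ∫_0^π cos²(nx) dx = π/2; for n ≠ n', ∫_0^π sin(nx)sin(n'x) dx = ∫_0^π cos(nx)cos(n'x) dx = 0; and by product-to-sum, ∫_0^π sin(nx)cos(n'x) dx = ½∫_0^π [sin((n+n')x) + sin((n−n')x)] dx, which is 0 when n+n' is even and 2n/(n²−n'²) when n+n' is odd (it need not vanish on (0, π)).
  u² squared terms: (-1)²·∫cos(3x)² dx = 1·π/2 = π/2;  (-4)²·∫sin(2x)² dx = 16·π/2 = 8*π.
  u² cross terms: 2·(-1)·(-4)·∫cos(3x)·sin(2x) dx = 8·(-4/5) = -32/5.
  So ∫_0^π u² dx = π/2 + 8*π − 32/5 = -32/5 + 17*π/2.
  (u')² squared terms: (-8)²·∫cos(2x)² dx = 64·π/2 = 32*π;  (3)²·∫sin(3x)² dx = 9·π/2 = 9*π/2.
  (u')² cross terms: 2·(-8)·(3)·∫cos(2x)·sin(3x) dx = -48·(6/5) = -288/5.
  So ∫_0^π (u')² dx = 32*π + 9*π/2 − 288/5 = -288/5 + 73*π/2.
||u||_{H^1}^2 = (-32/5 + 17*π/2) + (-288/5 + 73*π/2) = -64 + 45*π.


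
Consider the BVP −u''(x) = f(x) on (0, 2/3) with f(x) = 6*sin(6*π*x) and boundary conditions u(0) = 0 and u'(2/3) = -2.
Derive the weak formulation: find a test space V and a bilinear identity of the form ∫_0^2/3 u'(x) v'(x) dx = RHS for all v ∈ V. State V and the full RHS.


V = {v ∈ H^1(0, 2/3) : v(0) = 0} (test functions vanish at x = 0 where u is specified); weak form: ∫_0^2/3 u'v' dx = ∫_0^2/3 (6*sin(6*π*x)) v dx − 2·v(2/3) for all v ∈ V.

Multiply both sides by a test function v and integrate from 0 to 2/3:
  ∫_0^2/3 −u''(x) v(x) dx = ∫_0^2/3 f(x) v(x) dx.
Integrate the LHS by parts once:
  ∫_0^2/3 −u'' v dx = −[u'(x) v(x)]_0^2/3 + ∫_0^2/3 u'(x) v'(x) dx.
Thus ∫_0^2/3 u'(x) v'(x) dx = ∫_0^2/3 f(x) v(x) dx + [u'(x) v(x)]_0^2/3.
Choose V so that boundary terms are either known or forced to vanish.
Mixed BC: u(0) = 0 (Dirichlet) and u'(2/3) = -2 (Neumann). Define V = {v ∈ H^1(0, 2/3) : v(0) = 0}. Then [u' v]_0^2/3 = u'(2/3)·v(2/3) − u'(0)·0 = − 2·v(2/3).
Weak formulation: find u (satisfying any essential BC) such that ∫_0^2/3 u'(x) v'(x) dx = ∫_0^2/3 f v dx − 2·v(2/3) for all v ∈ V (Dirichlet at 0 absorbed into V; Neumann datum at x = 2/3 contributes the boundary term).
Substituting f(x) = 6*sin(6*π*x), the right-hand side is ∫_0^2/3 (6*sin(6*π*x)) v dx − 2·v(2/3).


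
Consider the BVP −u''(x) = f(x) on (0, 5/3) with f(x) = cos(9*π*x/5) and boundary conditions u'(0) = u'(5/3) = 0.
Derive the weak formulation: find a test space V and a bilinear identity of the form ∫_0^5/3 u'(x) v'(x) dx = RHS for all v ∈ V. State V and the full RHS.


V = H^1(0, 5/3) (no boundary constraint on v; u is determined up to an additive constant); weak form: ∫_0^5/3 u'v' dx = ∫_0^5/3 (cos(9*π*x/5)) v dx for all v ∈ V.

Multiply both sides by a test function v and integrate from 0 to 5/3:
  ∫_0^5/3 −u''(x) v(x) dx = ∫_0^5/3 f(x) v(x) dx.
Integrate the LHS by parts once:
  ∫_0^5/3 −u'' v dx = −[u'(x) v(x)]_0^5/3 + ∫_0^5/3 u'(x) v'(x) dx.
Thus ∫_0^5/3 u'(x) v'(x) dx = ∫_0^5/3 f(x) v(x) dx + [u'(x) v(x)]_0^5/3.
Choose V so that boundary terms are either known or forced to vanish.
u has homogeneous Neumann: u'(0) = u'(5/3) = 0. So [u' v]_0^5/3 = 0·v(5/3) − 0·v(0) = 0 for any v; take V = H^1(0, 5/3).
Weak formulation: find u (satisfying any essential BC) such that ∫_0^5/3 u'(x) v'(x) dx = ∫_0^5/3 f v dx for all v ∈ V (homogeneous Neumann, so boundary terms vanish).
Substituting f(x) = cos(9*π*x/5), the right-hand side is ∫_0^5/3 (cos(9*π*x/5)) v dx.
Compatibility check (pure Neumann): taking v ≡ 1 ∈ V gives 0 = ∫_0^5/3 f dx + (0) − (0), i.e. ∫_0^5/3 f dx must equal u'(0) − u'(5/3) = 0. Indeed ∫_0^5/3 (cos(9*π*x/5)) dx = 0, so the data are compatible. The solution is then unique only up to an additive constant (fix it e.g. by requiring ∫_0^5/3 u dx = 0).


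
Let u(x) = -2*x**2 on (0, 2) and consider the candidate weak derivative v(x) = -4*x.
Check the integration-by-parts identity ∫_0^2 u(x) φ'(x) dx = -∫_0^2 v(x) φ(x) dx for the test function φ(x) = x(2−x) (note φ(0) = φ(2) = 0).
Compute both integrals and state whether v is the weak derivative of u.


LHS = 16/3, RHS = 16/3. Yes, v = u' weakly.

u(x) = -2*x**2, classical derivative u'(x) = -4*x.
φ(x) = x(2−x), so φ'(x) = 2 - 2*x.
Note φ(0) = φ(2) = 0, so the boundary term u·φ vanishes.
LHS = ∫_0^2 u(x) φ'(x) dx = ∫_0^2 (4*x^3 - 4*x^2) dx. Term by term:
  ∫_0^2 4*x^3 dx = 16;  ∫_0^2 -4*x^2 dx = -32/3.
Sum: 16 − 32/3 = 16/3.
So LHS = 16/3.
∫_0^2 v(x) φ(x) dx = ∫_0^2 (4*x^3 - 8*x^2) dx. Term by term:
  ∫_0^2 4*x^3 dx = 16;  ∫_0^2 -8*x^2 dx = -64/3.
Sum: 16 − 64/3 = -16/3.
So RHS = -∫_0^2 v(x) φ(x) dx = 16/3.
LHS = RHS, so the identity holds for this test φ.
Moreover u is smooth here and v(x) = u'(x) = -4*x pointwise, so the identity holds for every test function. Hence v is the weak derivative of u.


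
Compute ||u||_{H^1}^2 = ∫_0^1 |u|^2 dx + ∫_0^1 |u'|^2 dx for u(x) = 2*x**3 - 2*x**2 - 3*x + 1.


||u||_{H^1}^2 = 1138/105

The H^1 norm (squared) on an interval (0, L) is
  ||u||_{H^1}^2 = ∫_0^L u(x)^2 dx + ∫_0^L u'(x)^2 dx.
Compute u'(x) = 6*x**2 - 4*x - 3.
Then u(x)^2 = 4*x**6 - 8*x**5 - 8*x**4 + 16*x**3 + 5*x**2 - 6*x + 1 and u'(x)^2 = 36*x**4 - 48*x**3 - 20*x**2 + 24*x + 9.
Integrate each monomial from 0 to 1 using ∫_0^1 c·x^n dx = c·1^(n+1)/(n+1):
  ∫_0^1 u(x)^2 dx = ∫_0^1 (4*x^6 - 8*x^5 - 8*x^4 + 16*x^3 + 5*x^2 - 6*x + 1) dx. Term by term:
    ∫_0^1 4*x^6 dx = 4/7;  ∫_0^1 -8*x^5 dx = -4/3;  ∫_0^1 -8*x^4 dx = -8/5;
    ∫_0^1 16*x^3 dx = 4;  ∫_0^1 5*x^2 dx = 5/3;  ∫_0^1 -6*x dx = -3;
    ∫_0^1 1 dx = 1.
  Sum: 4/7 − 4/3 − 8/5 + 4 + 5/3 − 3 + 1 = 137/105.
  ∫_0^1 u'(x)^2 dx = ∫_0^1 (36*x^4 - 48*x^3 - 20*x^2 + 24*x + 9) dx. Term by term:
    ∫_0^1 36*x^4 dx = 36/5;  ∫_0^1 -48*x^3 dx = -12;  ∫_0^1 -20*x^2 dx = -20/3;
    ∫_0^1 24*x dx = 12;  ∫_0^1 9 dx = 9.
  Sum: 36/5 − 12 − 20/3 + 12 + 9 = 143/15.
Adding: ||u||_{H^1}^2 = 137/105 + 143/15 = 1138/105.


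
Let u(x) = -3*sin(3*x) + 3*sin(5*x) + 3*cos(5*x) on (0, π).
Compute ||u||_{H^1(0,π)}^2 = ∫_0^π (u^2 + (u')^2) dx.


||u||_{H^1(0,π)}^2 = 279*π

u'(x) = -15*sin(5*x) - 9*cos(3*x) + 15*cos(5*x).
Expand u² and (u')² and integrate term by term on (0, π), using: for integers n ≥ 1, ∫_0^π sin²(nx) dx = ∫_0^π cos²(nx) dx = π/2; for n ≠ n', ∫_0^π sin(nx)sin(n'x) dx = ∫_0^π cos(nx)cos(n'x) dx = 0; and by product-to-sum, ∫_0^π sin(nx)cos(n'x) dx = ½∫_0^π [sin((n+n')x) + sin((n−n')x)] dx, which is 0 when n+n' is even and 2n/(n²−n'²) when n+n' is odd (it need not vanish on (0, π)).
  u² squared terms: (-3)²·∫sin(3x)² dx = 9·π/2 = 9*π/2;  (3)²·∫cos(5x)² dx = 9·π/2 = 9*π/2;  (3)²·∫sin(5x)² dx = 9·π/2 = 9*π/2.
  u² cross terms: 2·(-3)·(3)·∫sin(3x)·cos(5x) dx = -18·(0) = 0;  2·(-3)·(3)·∫sin(3x)·sin(5x) dx = -18·(0) = 0;  2·(3)·(3)·∫cos(5x)·sin(5x) dx = 18·(0) = 0.
  So ∫_0^π u² dx = 9*π/2 + 9*π/2 + 9*π/2 + 0 + 0 + 0 = 27*π/2.
  (u')² squared terms: (-15)²·∫sin(5x)² dx = 225·π/2 = 225*π/2;  (-9)²·∫cos(3x)² dx = 81·π/2 = 81*π/2;  (15)²·∫cos(5x)² dx = 225·π/2 = 225*π/2.
  (u')² cross terms: 2·(-15)·(-9)·∫sin(5x)·cos(3x) dx = 270·(0) = 0;  2·(-15)·(15)·∫sin(5x)·cos(5x) dx = -450·(0) = 0;  2·(-9)·(15)·∫cos(3x)·cos(5x) dx = -270·(0) = 0.
  So ∫_0^π (u')² dx = 225*π/2 + 81*π/2 + 225*π/2 + 0 + 0 + 0 = 531*π/2.
||u||_{H^1}^2 = (27*π/2) + (531*π/2) = 279*π.


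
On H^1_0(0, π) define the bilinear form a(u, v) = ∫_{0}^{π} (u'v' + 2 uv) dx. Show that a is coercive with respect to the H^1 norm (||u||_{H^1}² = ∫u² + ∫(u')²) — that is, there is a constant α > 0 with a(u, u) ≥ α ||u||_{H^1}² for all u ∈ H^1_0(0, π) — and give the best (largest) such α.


α = 1

Coercivity of a(·,·) on H^1_0(0, π) means a(u, u) ≥ α ||u||_{H^1}² for every u ∈ H^1_0.
The interval has length L = π, and Poincaré/coercivity depend only on L. Here a(u, u) = ∫(u')² + (2)·∫u².
Here c = 2 ≥ 1, so a(u,u) = ∫(u')² + c∫u² ≥ ∫(u')² + ∫u² = ||u||_{H^1}², i.e. α = 1 works. No larger α is possible: a(u,u) ≥ α||u||_{H^1}² means (1−α)∫(u')² ≥ (α−c)∫u², and for the modes u_n = sin(nπ(x−x₀)/L) (x₀ the left endpoint) one has ∫u_n²/∫(u_n')² = (L/(nπ))² → 0, so a(u_n,u_n)/||u_n||_{H^1}² → 1. Hence the optimal constant is α = 1.
Therefore α = 1.


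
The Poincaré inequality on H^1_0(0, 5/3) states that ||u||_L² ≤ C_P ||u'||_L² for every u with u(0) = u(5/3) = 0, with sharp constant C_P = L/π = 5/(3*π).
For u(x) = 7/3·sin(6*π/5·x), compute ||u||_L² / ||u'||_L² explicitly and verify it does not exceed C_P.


||u||_L² / ||u'||_L² = 5/(6*π) < C_P = 5/(3*π).

u(x) = 7/3·sin(6*π/5·x), so u'(x) = 14*π*cos(6*π*x/5)/5.
Writing u(x) = A·sin(kπx/L) with A = 7/3 and k = 2, use ∫_0^L sin²(kπx/L) dx = L/2 and ∫_0^L cos²(kπx/L) dx = L/2.
u² = 49/9·sin²(6*π/5·x) and (u')² = 196*π^2/25·cos²(6*π/5·x), and each of sin², cos² integrates to L/2 = 5/6 over (0, 5/3).
∫_0^5/3 u² dx = 245/54, so ||u||_L² = 7*sqrt(30)/18.
∫_0^5/3 (u')² dx = 98*π^2/15, so ||u'||_L² = 7*sqrt(30)*π/15.
Ratio ||u||_L² / ||u'||_L² = 5/(6*π).
Sharp Poincaré constant on H^1_0(0, 5/3) is C_P = L/π = 5/(3*π), achieved by sin(3*π/5·x).
This is the k = 2 harmonic; the ratio L/(kπ) is strictly less than C_P = L/π, consistent with the sharp inequality ||u||_L² ≤ C_P ||u'||_L².


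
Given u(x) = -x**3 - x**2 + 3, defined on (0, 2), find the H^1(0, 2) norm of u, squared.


||u||_{H^1}^2 = 982/7

The H^1 norm (squared) on an interval (0, L) is
  ||u||_{H^1}^2 = ∫_0^L u(x)^2 dx + ∫_0^L u'(x)^2 dx.
Compute u'(x) = -3*x**2 - 2*x.
Then u(x)^2 = x**6 + 2*x**5 + x**4 - 6*x**3 - 6*x**2 + 9 and u'(x)^2 = 9*x**4 + 12*x**3 + 4*x**2.
Integrate each monomial from 0 to 2 using ∫_0^2 c·x^n dx = c·2^(n+1)/(n+1):
  ∫_0^2 u(x)^2 dx = ∫_0^2 (x^6 + 2*x^5 + x^4 - 6*x^3 - 6*x^2 + 9) dx. Term by term:
    ∫_0^2 x^6 dx = 128/7;  ∫_0^2 2*x^5 dx = 64/3;  ∫_0^2 x^4 dx = 32/5;
    ∫_0^2 -6*x^3 dx = -24;  ∫_0^2 -6*x^2 dx = -16;  ∫_0^2 9 dx = 18.
  Sum: 128/7 + 64/3 + 32/5 − 24 − 16 + 18 = 2522/105.
  ∫_0^2 u'(x)^2 dx = ∫_0^2 (9*x^4 + 12*x^3 + 4*x^2) dx. Term by term:
    ∫_0^2 9*x^4 dx = 288/5;  ∫_0^2 12*x^3 dx = 48;  ∫_0^2 4*x^2 dx = 32/3.
  Sum: 288/5 + 48 + 32/3 = 1744/15.
Adding: ||u||_{H^1}^2 = 2522/105 + 1744/15 = 982/7.


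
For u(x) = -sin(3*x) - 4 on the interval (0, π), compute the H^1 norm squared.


||u||_{H^1(0,π)}^2 = 16/3 + 21*π

u'(x) = -3*cos(3*x).
Expand u² and (u')² and integrate term by term on (0, π), using: for integers n ≥ 1, ∫_0^π sin²(nx) dx = ∫_0^π cos²(nx) dx = π/2; for n ≠ n', ∫_0^π sin(nx)sin(n'x) dx = ∫_0^π cos(nx)cos(n'x) dx = 0; and by product-to-sum, ∫_0^π sin(nx)cos(n'x) dx = ½∫_0^π [sin((n+n')x) + sin((n−n')x)] dx, which is 0 when n+n' is even and 2n/(n²−n'²) when n+n' is odd (it need not vanish on (0, π)). For the constant mode: ∫_0^π 1 dx = π, ∫_0^π cos(nx) dx = 0, ∫_0^π sin(nx) dx = (1−(−1)^n)/n.
  u² squared terms: (-4)²·∫1 dx = 16·π = 16*π;  (-1)²·∫sin(3x)² dx = 1·π/2 = π/2.
  u² cross terms: 2·(-4)·(-1)·∫1·sin(3x) dx = 8·(2/3) = 16/3.
  So ∫_0^π u² dx = 16*π + π/2 + 16/3 = 16/3 + 33*π/2.
  (u')² squared terms: (-3)²·∫cos(3x)² dx = 9·π/2 = 9*π/2.
  So ∫_0^π (u')² dx = 9*π/2.
||u||_{H^1}^2 = (16/3 + 33*π/2) + (9*π/2) = 16/3 + 21*π.


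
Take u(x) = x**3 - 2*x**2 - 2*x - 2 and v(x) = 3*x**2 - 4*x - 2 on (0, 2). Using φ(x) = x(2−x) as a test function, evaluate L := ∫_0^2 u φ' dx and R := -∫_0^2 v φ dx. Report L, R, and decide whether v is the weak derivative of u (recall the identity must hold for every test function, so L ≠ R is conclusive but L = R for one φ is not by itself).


LHS = 16/5, RHS = 16/5. Yes, v = u' weakly.

u(x) = x**3 - 2*x**2 - 2*x - 2, classical derivative u'(x) = 3*x**2 - 4*x - 2.
φ(x) = x(2−x), so φ'(x) = 2 - 2*x.
Note φ(0) = φ(2) = 0, so the boundary term u·φ vanishes.
LHS = ∫_0^2 u(x) φ'(x) dx = ∫_0^2 (-2*x^4 + 6*x^3 - 4) dx. Term by term:
  ∫_0^2 -2*x^4 dx = -64/5;  ∫_0^2 6*x^3 dx = 24;  ∫_0^2 -4 dx = -8.
Sum: -64/5 + 24 − 8 = 16/5.
So LHS = 16/5.
∫_0^2 v(x) φ(x) dx = ∫_0^2 (-3*x^4 + 10*x^3 - 6*x^2 - 4*x) dx. Term by term:
  ∫_0^2 -3*x^4 dx = -96/5;  ∫_0^2 10*x^3 dx = 40;  ∫_0^2 -6*x^2 dx = -16;
  ∫_0^2 -4*x dx = -8.
Sum: -96/5 + 40 − 16 − 8 = -16/5.
So RHS = -∫_0^2 v(x) φ(x) dx = 16/5.
LHS = RHS, so the identity holds for this test φ.
Moreover u is smooth here and v(x) = u'(x) = 3*x**2 - 4*x - 2 pointwise, so the identity holds for every test function. Hence v is the weak derivative of u.


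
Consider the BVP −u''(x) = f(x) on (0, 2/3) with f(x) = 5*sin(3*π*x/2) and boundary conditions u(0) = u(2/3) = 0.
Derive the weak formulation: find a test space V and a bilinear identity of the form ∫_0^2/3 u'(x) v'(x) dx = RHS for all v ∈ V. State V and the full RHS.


V = H^1_0(0, 2/3) (so v(0) = v(2/3) = 0); weak form: ∫_0^2/3 u'v' dx = ∫_0^2/3 (5*sin(3*π*x/2)) v dx for all v ∈ V.

Multiply both sides by a test function v and integrate from 0 to 2/3:
  ∫_0^2/3 −u''(x) v(x) dx = ∫_0^2/3 f(x) v(x) dx.
Integrate the LHS by parts once:
  ∫_0^2/3 −u'' v dx = −[u'(x) v(x)]_0^2/3 + ∫_0^2/3 u'(x) v'(x) dx.
Thus ∫_0^2/3 u'(x) v'(x) dx = ∫_0^2/3 f(x) v(x) dx + [u'(x) v(x)]_0^2/3.
Choose V so that boundary terms are either known or forced to vanish.
u is Dirichlet: u(0) = u(2/3) = 0. Let V = H^1_0(0, 2/3); then v(0) = v(2/3) = 0, and [u' v]_0^2/3 = 0.
Weak formulation: find u (satisfying any essential BC) such that ∫_0^2/3 u'(x) v'(x) dx = ∫_0^2/3 f v dx for all v ∈ V.
Substituting f(x) = 5*sin(3*π*x/2), the right-hand side is ∫_0^2/3 (5*sin(3*π*x/2)) v dx.


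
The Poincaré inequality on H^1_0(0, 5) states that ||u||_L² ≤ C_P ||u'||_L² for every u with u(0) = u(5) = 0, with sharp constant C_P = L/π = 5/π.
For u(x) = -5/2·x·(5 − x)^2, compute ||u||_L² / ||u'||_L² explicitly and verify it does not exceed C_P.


||u||_L² / ||u'||_L² = 5*sqrt(14)/14 < C_P = 5/π.

u(x) = -5/2·x·(5 − x)^2, so u'(x) = -15*x^2/2 + 50*x - 125/2.
u(x) = -5/2·x·(5 − x)^2 vanishes at x = 0 and x = 5, so u ∈ H^1_0(0, 5). Differentiate via the product rule and integrate the resulting polynomials term by term.
  ∫_0^5 u² dx = ∫_0^5 (25*x^6/4 - 125*x^5 + 1875*x^4/2 - 3125*x^3 + 15625*x^2/4) dx. Term by term:
    ∫_0^5 25*x^6/4 dx = 1953125/28;  ∫_0^5 -125*x^5 dx = -1953125/6;  ∫_0^5 1875*x^4/2 dx = 1171875/2;
    ∫_0^5 -3125*x^3 dx = -1953125/4;  ∫_0^5 15625*x^2/4 dx = 1953125/12.
  Sum: 1953125/28 − 1953125/6 + 1171875/2 − 1953125/4 + 1953125/12 = 390625/84.
  ∫_0^5 (u')² dx = ∫_0^5 (225*x^4/4 - 750*x^3 + 6875*x^2/2 - 6250*x + 15625/4) dx. Term by term:
    ∫_0^5 225*x^4/4 dx = 140625/4;  ∫_0^5 -750*x^3 dx = -234375/2;  ∫_0^5 6875*x^2/2 dx = 859375/6;
    ∫_0^5 -6250*x dx = -78125;  ∫_0^5 15625/4 dx = 78125/4.
  Sum: 140625/4 − 234375/2 + 859375/6 − 78125 + 78125/4 = 15625/6.
∫_0^5 u² dx = 390625/84, so ||u||_L² = 625*sqrt(21)/42.
∫_0^5 (u')² dx = 15625/6, so ||u'||_L² = 125*sqrt(6)/6.
Ratio ||u||_L² / ||u'||_L² = 5*sqrt(14)/14.
Sharp Poincaré constant on H^1_0(0, 5) is C_P = L/π = 5/π, achieved by sin(π/5·x).
A polynomial bump cannot attain the sharp Poincaré constant (only the first sine eigenfunction does), so the ratio is strictly less than C_P, consistent with ||u||_L² ≤ C_P ||u'||_L².


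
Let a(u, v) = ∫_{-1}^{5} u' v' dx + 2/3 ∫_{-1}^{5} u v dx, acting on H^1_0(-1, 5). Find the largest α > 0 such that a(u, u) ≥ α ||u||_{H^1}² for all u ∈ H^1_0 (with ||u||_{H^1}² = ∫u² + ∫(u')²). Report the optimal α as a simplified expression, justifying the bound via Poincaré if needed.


α = (π^2 + 24)/(π^2 + 36)

Coercivity of a(·,·) on H^1_0(-1, 5) means a(u, u) ≥ α ||u||_{H^1}² for every u ∈ H^1_0.
The interval has length L = 6, and Poincaré/coercivity depend only on L. Here a(u, u) = ∫(u')² + (2/3)·∫u².
Here 0 < c = 2/3 < 1. The condition a(u,u) ≥ α||u||_{H^1}² reads (1−α)∫(u')² ≥ (α−c)∫u². Any admissible α is ≤ 1 (rapidly oscillating u have ∫u²/∫(u')² → 0), and α = 1 would force 0 ≥ (1−c)∫u², impossible since c < 1; so 1−α > 0. By the sharp Poincaré inequality on H^1_0 of an interval of length L, ∫(u')² ≥ (π/L)²∫u² with equality for the first sine mode sin(π(x−x₀)/L) (x₀ the left endpoint), so the inequality holds for all u iff (1−α)(π/L)² ≥ α − c, i.e. α ≤ ((π/L)² + c)/((π/L)² + 1) = (1 + c(L/π)²)/(1 + (L/π)²). With (π/L)² = π^2/36 and c = 2/3, the largest admissible constant is α = ((π/L)² + c)/((π/L)² + 1).
Simplifying, α = (π^2 + 24)/(π^2 + 36).


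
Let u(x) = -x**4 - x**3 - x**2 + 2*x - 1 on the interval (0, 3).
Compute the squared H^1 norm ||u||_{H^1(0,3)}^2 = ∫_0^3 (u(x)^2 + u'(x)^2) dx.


||u||_{H^1}^2 = 1879401/140

The H^1 norm (squared) on an interval (0, L) is
  ||u||_{H^1}^2 = ∫_0^L u(x)^2 dx + ∫_0^L u'(x)^2 dx.
Compute u'(x) = -4*x**3 - 3*x**2 - 2*x + 2.
Then u(x)^2 = x**8 + 2*x**7 + 3*x**6 - 2*x**5 - x**4 - 2*x**3 + 6*x**2 - 4*x + 1 and u'(x)^2 = 16*x**6 + 24*x**5 + 25*x**4 - 4*x**3 - 8*x**2 - 8*x + 4.
Integrate each monomial from 0 to 3 using ∫_0^3 c·x^n dx = c·3^(n+1)/(n+1):
  ∫_0^3 u(x)^2 dx = ∫_0^3 (x^8 + 2*x^7 + 3*x^6 - 2*x^5 - x^4 - 2*x^3 + 6*x^2 - 4*x + 1) dx. Term by term:
    ∫_0^3 x^8 dx = 2187;  ∫_0^3 2*x^7 dx = 6561/4;  ∫_0^3 3*x^6 dx = 6561/7;
    ∫_0^3 -2*x^5 dx = -243;  ∫_0^3 -x^4 dx = -243/5;  ∫_0^3 -2*x^3 dx = -81/2;
    ∫_0^3 6*x^2 dx = 54;  ∫_0^3 -4*x dx = -18;  ∫_0^3 1 dx = 3.
  Sum: 2187 + 6561/4 + 6561/7 − 243 − 243/5 − 81/2 + 54 − 18 + 3 = 626001/140.
  ∫_0^3 u'(x)^2 dx = ∫_0^3 (16*x^6 + 24*x^5 + 25*x^4 - 4*x^3 - 8*x^2 - 8*x + 4) dx. Term by term:
    ∫_0^3 16*x^6 dx = 34992/7;  ∫_0^3 24*x^5 dx = 2916;  ∫_0^3 25*x^4 dx = 1215;
    ∫_0^3 -4*x^3 dx = -81;  ∫_0^3 -8*x^2 dx = -72;  ∫_0^3 -8*x dx = -36;
    ∫_0^3 4 dx = 12.
  Sum: 34992/7 + 2916 + 1215 − 81 − 72 − 36 + 12 = 62670/7.
Adding: ||u||_{H^1}^2 = 626001/140 + 62670/7 = 1879401/140.


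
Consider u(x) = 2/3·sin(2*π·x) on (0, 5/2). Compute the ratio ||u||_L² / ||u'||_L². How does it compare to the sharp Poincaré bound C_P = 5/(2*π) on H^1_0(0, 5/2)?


||u||_L² / ||u'||_L² = 1/(2*π) < C_P = 5/(2*π).

u(x) = 2/3·sin(2*π·x), so u'(x) = 4*π*cos(2*π*x)/3.
Writing u(x) = A·sin(kπx/L) with A = 2/3 and k = 5, use ∫_0^L sin²(kπx/L) dx = L/2 and ∫_0^L cos²(kπx/L) dx = L/2.
u² = 4/9·sin²(2*π·x) and (u')² = 16*π^2/9·cos²(2*π·x), and each of sin², cos² integrates to L/2 = 5/4 over (0, 5/2).
∫_0^5/2 u² dx = 5/9, so ||u||_L² = sqrt(5)/3.
∫_0^5/2 (u')² dx = 20*π^2/9, so ||u'||_L² = 2*sqrt(5)*π/3.
Ratio ||u||_L² / ||u'||_L² = 1/(2*π).
Sharp Poincaré constant on H^1_0(0, 5/2) is C_P = L/π = 5/(2*π), achieved by sin(2*π/5·x).
This is the k = 5 harmonic; the ratio L/(kπ) is strictly less than C_P = L/π, consistent with the sharp inequality ||u||_L² ≤ C_P ||u'||_L².


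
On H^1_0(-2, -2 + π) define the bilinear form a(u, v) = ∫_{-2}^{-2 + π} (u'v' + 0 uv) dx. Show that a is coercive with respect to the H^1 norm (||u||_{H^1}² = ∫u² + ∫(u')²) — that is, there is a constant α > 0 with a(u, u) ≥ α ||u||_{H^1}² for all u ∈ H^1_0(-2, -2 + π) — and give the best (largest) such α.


α = 1/2

Coercivity of a(·,·) on H^1_0(-2, -2 + π) means a(u, u) ≥ α ||u||_{H^1}² for every u ∈ H^1_0.
The interval has length L = π, and Poincaré/coercivity depend only on L. Here a(u, u) = ∫(u')² + (0)·∫u².
Here c = 0, so a(u,u) = ∫(u')² alone. The condition a(u,u) ≥ α||u||_{H^1}² reads (1−α)∫(u')² ≥ (α−c)∫u². Any admissible α is ≤ 1 (rapidly oscillating u have ∫u²/∫(u')² → 0), and α = 1 would force 0 ≥ (1−c)∫u², impossible since c < 1; so 1−α > 0. By the sharp Poincaré inequality on H^1_0 of an interval of length L, ∫(u')² ≥ (π/L)²∫u² with equality for the first sine mode sin(π(x−x₀)/L) (x₀ the left endpoint), so the inequality holds for all u iff (1−α)(π/L)² ≥ α − c, i.e. α ≤ ((π/L)² + c)/((π/L)² + 1) = (1 + c(L/π)²)/(1 + (L/π)²). (Direct route, valid since c ≤ 0: Poincaré gives c∫u² ≥ c(L/π)²∫(u')², so a(u,u) ≥ (1 + c(L/π)²)∫(u')², while ||u||_{H^1}² ≤ (1 + (L/π)²)∫(u')²; dividing yields the same α.) With (π/L)² = 1 and c = 0, the largest admissible constant is α = ((π/L)² + c)/((π/L)² + 1).
Simplifying, α = 1/2.


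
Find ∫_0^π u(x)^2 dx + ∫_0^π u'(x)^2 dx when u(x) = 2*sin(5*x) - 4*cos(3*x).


||u||_{H^1(0,π)}^2 = 132*π

u'(x) = 12*sin(3*x) + 10*cos(5*x).
Expand u² and (u')² and integrate term by term on (0, π), using: for integers n ≥ 1, ∫_0^π sin²(nx) dx = ∫_0^π cos²(nx) dx = π/2; for n ≠ n', ∫_0^π sin(nx)sin(n'x) dx = ∫_0^π cos(nx)cos(n'x) dx = 0; and by product-to-sum, ∫_0^π sin(nx)cos(n'x) dx = ½∫_0^π [sin((n+n')x) + sin((n−n')x)] dx, which is 0 when n+n' is even and 2n/(n²−n'²) when n+n' is odd (it need not vanish on (0, π)).
  u² squared terms: (-4)²·∫cos(3x)² dx = 16·π/2 = 8*π;  (2)²·∫sin(5x)² dx = 4·π/2 = 2*π.
  u² cross terms: 2·(-4)·(2)·∫cos(3x)·sin(5x) dx = -16·(0) = 0.
  So ∫_0^π u² dx = 8*π + 2*π + 0 = 10*π.
  (u')² squared terms: (10)²·∫cos(5x)² dx = 100·π/2 = 50*π;  (12)²·∫sin(3x)² dx = 144·π/2 = 72*π.
  (u')² cross terms: 2·(10)·(12)·∫cos(5x)·sin(3x) dx = 240·(0) = 0.
  So ∫_0^π (u')² dx = 50*π + 72*π + 0 = 122*π.
||u||_{H^1}^2 = (10*π) + (122*π) = 132*π.


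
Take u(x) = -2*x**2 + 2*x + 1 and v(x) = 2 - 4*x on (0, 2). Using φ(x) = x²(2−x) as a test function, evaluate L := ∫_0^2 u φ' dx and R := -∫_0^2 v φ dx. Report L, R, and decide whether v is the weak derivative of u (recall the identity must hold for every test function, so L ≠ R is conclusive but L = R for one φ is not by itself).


LHS = 56/15, RHS = 56/15. Yes, v = u' weakly.

u(x) = -2*x**2 + 2*x + 1, classical derivative u'(x) = 2 - 4*x.
φ(x) = x²(2−x), so φ'(x) = x*(4 - 3*x).
Note φ(0) = φ(2) = 0, so the boundary term u·φ vanishes.
LHS = ∫_0^2 u(x) φ'(x) dx = ∫_0^2 (6*x^4 - 14*x^3 + 5*x^2 + 4*x) dx. Term by term:
  ∫_0^2 6*x^4 dx = 192/5;  ∫_0^2 -14*x^3 dx = -56;  ∫_0^2 5*x^2 dx = 40/3;
  ∫_0^2 4*x dx = 8.
Sum: 192/5 − 56 + 40/3 + 8 = 56/15.
So LHS = 56/15.
∫_0^2 v(x) φ(x) dx = ∫_0^2 (4*x^4 - 10*x^3 + 4*x^2) dx. Term by term:
  ∫_0^2 4*x^4 dx = 128/5;  ∫_0^2 -10*x^3 dx = -40;  ∫_0^2 4*x^2 dx = 32/3.
Sum: 128/5 − 40 + 32/3 = -56/15.
So RHS = -∫_0^2 v(x) φ(x) dx = 56/15.
LHS = RHS, so the identity holds for this test φ.
Moreover u is smooth here and v(x) = u'(x) = 2 - 4*x pointwise, so the identity holds for every test function. Hence v is the weak derivative of u.


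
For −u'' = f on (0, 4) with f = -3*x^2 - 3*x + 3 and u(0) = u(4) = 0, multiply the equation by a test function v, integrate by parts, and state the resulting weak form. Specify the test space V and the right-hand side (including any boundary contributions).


V = H^1_0(0, 4) (so v(0) = v(4) = 0); weak form: ∫_0^4 u'v' dx = ∫_0^4 (-3*x^2 - 3*x + 3) v dx for all v ∈ V.

Multiply both sides by a test function v and integrate from 0 to 4:
  ∫_0^4 −u''(x) v(x) dx = ∫_0^4 f(x) v(x) dx.
Integrate the LHS by parts once:
  ∫_0^4 −u'' v dx = −[u'(x) v(x)]_0^4 + ∫_0^4 u'(x) v'(x) dx.
Thus ∫_0^4 u'(x) v'(x) dx = ∫_0^4 f(x) v(x) dx + [u'(x) v(x)]_0^4.
Choose V so that boundary terms are either known or forced to vanish.
u is Dirichlet: u(0) = u(4) = 0. Let V = H^1_0(0, 4); then v(0) = v(4) = 0, and [u' v]_0^4 = 0.
Weak formulation: find u (satisfying any essential BC) such that ∫_0^4 u'(x) v'(x) dx = ∫_0^4 f v dx for all v ∈ V.
Substituting f(x) = -3*x^2 - 3*x + 3, the right-hand side is ∫_0^4 (-3*x^2 - 3*x + 3) v dx.


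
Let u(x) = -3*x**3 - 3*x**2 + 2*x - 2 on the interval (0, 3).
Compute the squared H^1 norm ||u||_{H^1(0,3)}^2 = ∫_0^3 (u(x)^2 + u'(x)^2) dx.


||u||_{H^1}^2 = 385023/35

The H^1 norm (squared) on an interval (0, L) is
  ||u||_{H^1}^2 = ∫_0^L u(x)^2 dx + ∫_0^L u'(x)^2 dx.
Compute u'(x) = -9*x**2 - 6*x + 2.
Then u(x)^2 = 9*x**6 + 18*x**5 - 3*x**4 + 16*x**2 - 8*x + 4 and u'(x)^2 = 81*x**4 + 108*x**3 - 24*x + 4.
Integrate each monomial from 0 to 3 using ∫_0^3 c·x^n dx = c·3^(n+1)/(n+1):
  ∫_0^3 u(x)^2 dx = ∫_0^3 (9*x^6 + 18*x^5 - 3*x^4 + 16*x^2 - 8*x + 4) dx. Term by term:
    ∫_0^3 9*x^6 dx = 19683/7;  ∫_0^3 18*x^5 dx = 2187;  ∫_0^3 -3*x^4 dx = -729/5;
    ∫_0^3 16*x^2 dx = 144;  ∫_0^3 -8*x dx = -36;  ∫_0^3 4 dx = 12.
  Sum: 19683/7 + 2187 − 729/5 + 144 − 36 + 12 = 174057/35.
  ∫_0^3 u'(x)^2 dx = ∫_0^3 (81*x^4 + 108*x^3 - 24*x + 4) dx. Term by term:
    ∫_0^3 81*x^4 dx = 19683/5;  ∫_0^3 108*x^3 dx = 2187;  ∫_0^3 -24*x dx = -108;
    ∫_0^3 4 dx = 12.
  Sum: 19683/5 + 2187 − 108 + 12 = 30138/5.
Adding: ||u||_{H^1}^2 = 174057/35 + 30138/5 = 385023/35.


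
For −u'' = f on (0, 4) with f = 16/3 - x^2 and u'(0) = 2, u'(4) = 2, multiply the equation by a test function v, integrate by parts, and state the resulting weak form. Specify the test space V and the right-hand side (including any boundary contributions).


V = H^1(0, 4) (v unrestricted at boundary; u is determined up to an additive constant); weak form: ∫_0^4 u'v' dx = ∫_0^4 (16/3 - x^2) v dx + 2·v(4) − 2·v(0) for all v ∈ V.

Multiply both sides by a test function v and integrate from 0 to 4:
  ∫_0^4 −u''(x) v(x) dx = ∫_0^4 f(x) v(x) dx.
Integrate the LHS by parts once:
  ∫_0^4 −u'' v dx = −[u'(x) v(x)]_0^4 + ∫_0^4 u'(x) v'(x) dx.
Thus ∫_0^4 u'(x) v'(x) dx = ∫_0^4 f(x) v(x) dx + [u'(x) v(x)]_0^4.
Choose V so that boundary terms are either known or forced to vanish.
u has inhomogeneous Neumann u'(0) = 2, u'(4) = 2. [u' v]_0^4 = (2)·v(4) − (2)·v(0) = 2·v(4) − 2·v(0). Take V = H^1(0, 4); boundary term becomes part of RHS.
Weak formulation: find u (satisfying any essential BC) such that ∫_0^4 u'(x) v'(x) dx = ∫_0^4 f v dx + 2·v(4) − 2·v(0) for all v ∈ V (Neumann data are natural BCs: they enter the RHS as boundary terms).
Substituting f(x) = 16/3 - x^2, the right-hand side is ∫_0^4 (16/3 - x^2) v dx + 2·v(4) − 2·v(0).
Compatibility check (pure Neumann): taking v ≡ 1 ∈ V gives 0 = ∫_0^4 f dx + (2) − (2), i.e. ∫_0^4 f dx must equal u'(0) − u'(4) = 0. Indeed ∫_0^4 (16/3 - x^2) dx = 0, so the data are compatible. The solution is then unique only up to an additive constant (fix it e.g. by requiring ∫_0^4 u dx = 0).


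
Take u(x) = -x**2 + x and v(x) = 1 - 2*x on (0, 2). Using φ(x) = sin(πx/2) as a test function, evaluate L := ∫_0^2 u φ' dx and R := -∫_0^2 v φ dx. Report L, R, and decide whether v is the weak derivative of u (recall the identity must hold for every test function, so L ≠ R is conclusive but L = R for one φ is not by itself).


LHS = 4/π, RHS = 4/π. Yes, v = u' weakly.

u(x) = -x**2 + x, classical derivative u'(x) = 1 - 2*x.
φ(x) = sin(πx/2), so φ'(x) = π*cos(π*x/2)/2.
Note φ(0) = φ(2) = 0, so the boundary term u·φ vanishes.
LHS = ∫_0^2 u(x) φ'(x) dx = ∫_0^2 (-π*x^2*cos(π*x/2)/2 + π*x*cos(π*x/2)/2) dx. Term by term:
  ∫_0^2 π*x*cos(π*x/2)/2 dx = -4/π;  ∫_0^2 -π*x^2*cos(π*x/2)/2 dx = 8/π.
Sum: -4/π + 8/π = 4/π.
So LHS = 4/π.
∫_0^2 v(x) φ(x) dx = ∫_0^2 (-2*x*sin(π*x/2) + sin(π*x/2)) dx. Term by term:
  ∫_0^2 -2*x*sin(π*x/2) dx = -8/π;  ∫_0^2 sin(π*x/2) dx = 4/π.
Sum: -8/π + 4/π = -4/π.
So RHS = -∫_0^2 v(x) φ(x) dx = 4/π.
LHS = RHS, so the identity holds for this test φ.
Moreover u is smooth here and v(x) = u'(x) = 1 - 2*x pointwise, so the identity holds for every test function. Hence v is the weak derivative of u.


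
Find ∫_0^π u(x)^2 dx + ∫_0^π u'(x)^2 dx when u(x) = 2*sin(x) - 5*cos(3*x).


||u||_{H^1(0,π)}^2 = 129*π

u'(x) = 15*sin(3*x) + 2*cos(x).
Expand u² and (u')² and integrate term by term on (0, π), using: for integers n ≥ 1, ∫_0^π sin²(nx) dx = ∫_0^π cos²(nx) dx = π/2; for n ≠ n', ∫_0^π sin(nx)sin(n'x) dx = ∫_0^π cos(nx)cos(n'x) dx = 0; and by product-to-sum, ∫_0^π sin(nx)cos(n'x) dx = ½∫_0^π [sin((n+n')x) + sin((n−n')x)] dx, which is 0 when n+n' is even and 2n/(n²−n'²) when n+n' is odd (it need not vanish on (0, π)).
  u² squared terms: (-5)²·∫cos(3x)² dx = 25·π/2 = 25*π/2;  (2)²·∫sin(x)² dx = 4·π/2 = 2*π.
  u² cross terms: 2·(-5)·(2)·∫cos(3x)·sin(x) dx = -20·(0) = 0.
  So ∫_0^π u² dx = 25*π/2 + 2*π + 0 = 29*π/2.
  (u')² squared terms: (2)²·∫cos(x)² dx = 4·π/2 = 2*π;  (15)²·∫sin(3x)² dx = 225·π/2 = 225*π/2.
  (u')² cross terms: 2·(2)·(15)·∫cos(x)·sin(3x) dx = 60·(0) = 0.
  So ∫_0^π (u')² dx = 2*π + 225*π/2 + 0 = 229*π/2.
||u||_{H^1}^2 = (29*π/2) + (229*π/2) = 129*π.


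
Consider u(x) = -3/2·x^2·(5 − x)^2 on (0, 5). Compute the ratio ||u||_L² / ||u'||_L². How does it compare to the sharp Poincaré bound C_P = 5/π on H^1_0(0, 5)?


||u||_L² / ||u'||_L² = 5*sqrt(3)/6 < C_P = 5/π.

u(x) = -3/2·x^2·(5 − x)^2, so u'(x) = 3*x*(x*(5 - x) - (x - 5)^2).
u(x) = -3/2·x^2·(5 − x)^2 vanishes at x = 0 and x = 5, so u ∈ H^1_0(0, 5). Differentiate via the product rule and integrate the resulting polynomials term by term.
  ∫_0^5 u² dx = ∫_0^5 (9*x^8/4 - 45*x^7 + 675*x^6/2 - 1125*x^5 + 5625*x^4/4) dx. Term by term:
    ∫_0^5 9*x^8/4 dx = 1953125/4;  ∫_0^5 -45*x^7 dx = -17578125/8;  ∫_0^5 675*x^6/2 dx = 52734375/14;
    ∫_0^5 -1125*x^5 dx = -5859375/2;  ∫_0^5 5625*x^4/4 dx = 3515625/4.
  Sum: 1953125/4 − 17578125/8 + 52734375/14 − 5859375/2 + 3515625/4 = 390625/56.
  ∫_0^5 (u')² dx = ∫_0^5 (36*x^6 - 540*x^5 + 2925*x^4 - 6750*x^3 + 5625*x^2) dx. Term by term:
    ∫_0^5 36*x^6 dx = 2812500/7;  ∫_0^5 -540*x^5 dx = -1406250;  ∫_0^5 2925*x^4 dx = 1828125;
    ∫_0^5 -6750*x^3 dx = -2109375/2;  ∫_0^5 5625*x^2 dx = 234375.
  Sum: 2812500/7 − 1406250 + 1828125 − 2109375/2 + 234375 = 46875/14.
∫_0^5 u² dx = 390625/56, so ||u||_L² = 625*sqrt(14)/28.
∫_0^5 (u')² dx = 46875/14, so ||u'||_L² = 125*sqrt(42)/14.
Ratio ||u||_L² / ||u'||_L² = 5*sqrt(3)/6.
Sharp Poincaré constant on H^1_0(0, 5) is C_P = L/π = 5/π, achieved by sin(π/5·x).
A polynomial bump cannot attain the sharp Poincaré constant (only the first sine eigenfunction does), so the ratio is strictly less than C_P, consistent with ||u||_L² ≤ C_P ||u'||_L².


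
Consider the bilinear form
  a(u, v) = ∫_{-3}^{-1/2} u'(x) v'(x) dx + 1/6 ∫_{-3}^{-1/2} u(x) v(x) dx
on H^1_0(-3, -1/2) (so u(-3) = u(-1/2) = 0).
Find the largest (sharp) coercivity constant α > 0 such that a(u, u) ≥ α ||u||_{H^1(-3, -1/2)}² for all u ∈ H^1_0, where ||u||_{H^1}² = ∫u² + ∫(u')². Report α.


α = (25 + 24*π^2)/(6*(25 + 4*π^2))

Coercivity of a(·,·) on H^1_0(-3, -1/2) means a(u, u) ≥ α ||u||_{H^1}² for every u ∈ H^1_0.
The interval has length L = 5/2, and Poincaré/coercivity depend only on L. Here a(u, u) = ∫(u')² + (1/6)·∫u².
Here 0 < c = 1/6 < 1. The condition a(u,u) ≥ α||u||_{H^1}² reads (1−α)∫(u')² ≥ (α−c)∫u². Any admissible α is ≤ 1 (rapidly oscillating u have ∫u²/∫(u')² → 0), and α = 1 would force 0 ≥ (1−c)∫u², impossible since c < 1; so 1−α > 0. By the sharp Poincaré inequality on H^1_0 of an interval of length L, ∫(u')² ≥ (π/L)²∫u² with equality for the first sine mode sin(π(x−x₀)/L) (x₀ the left endpoint), so the inequality holds for all u iff (1−α)(π/L)² ≥ α − c, i.e. α ≤ ((π/L)² + c)/((π/L)² + 1) = (1 + c(L/π)²)/(1 + (L/π)²). With (π/L)² = 4*π^2/25 and c = 1/6, the largest admissible constant is α = ((π/L)² + c)/((π/L)² + 1).
Simplifying, α = (25 + 24*π^2)/(6*(25 + 4*π^2)).


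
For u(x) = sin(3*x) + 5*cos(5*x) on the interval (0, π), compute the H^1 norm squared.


||u||_{H^1(0,π)}^2 = 330*π

u'(x) = -25*sin(5*x) + 3*cos(3*x).
Expand u² and (u')² and integrate term by term on (0, π), using: for integers n ≥ 1, ∫_0^π sin²(nx) dx = ∫_0^π cos²(nx) dx = π/2; for n ≠ n', ∫_0^π sin(nx)sin(n'x) dx = ∫_0^π cos(nx)cos(n'x) dx = 0; and by product-to-sum, ∫_0^π sin(nx)cos(n'x) dx = ½∫_0^π [sin((n+n')x) + sin((n−n')x)] dx, which is 0 when n+n' is even and 2n/(n²−n'²) when n+n' is odd (it need not vanish on (0, π)).
  u² squared terms: (5)²·∫cos(5x)² dx = 25·π/2 = 25*π/2;  (1)²·∫sin(3x)² dx = 1·π/2 = π/2.
  u² cross terms: 2·(5)·(1)·∫cos(5x)·sin(3x) dx = 10·(0) = 0.
  So ∫_0^π u² dx = 25*π/2 + π/2 + 0 = 13*π.
  (u')² squared terms: (-25)²·∫sin(5x)² dx = 625·π/2 = 625*π/2;  (3)²·∫cos(3x)² dx = 9·π/2 = 9*π/2.
  (u')² cross terms: 2·(-25)·(3)·∫sin(5x)·cos(3x) dx = -150·(0) = 0.
  So ∫_0^π (u')² dx = 625*π/2 + 9*π/2 + 0 = 317*π.
||u||_{H^1}^2 = (13*π) + (317*π) = 330*π.
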